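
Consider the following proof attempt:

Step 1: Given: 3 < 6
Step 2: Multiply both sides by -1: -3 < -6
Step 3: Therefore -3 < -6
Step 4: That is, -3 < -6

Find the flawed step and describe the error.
Step 2: Multiply both sides by -1: -3 < -6

Step 2 multiplies both sides by -1 but fails to reverse the inequality sign. When multiplying (or dividing) an inequality by a negative number, the direction must be reversed. Since 3 < 6, we should get -3 > -6, i.e., -3 > -6.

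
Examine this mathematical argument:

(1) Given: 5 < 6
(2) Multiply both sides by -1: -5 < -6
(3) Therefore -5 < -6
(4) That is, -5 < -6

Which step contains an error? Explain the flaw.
Step 2: Multiply both sides by -1: -5 < -6

Step 2 multiplies both sides by -1 but fails to reverse the inequality sign. When multiplying (or dividing) an inequality by a negative number, the direction must be reversed. Since 5 < 6, we should get -5 > -6, i.e., -5 > -6.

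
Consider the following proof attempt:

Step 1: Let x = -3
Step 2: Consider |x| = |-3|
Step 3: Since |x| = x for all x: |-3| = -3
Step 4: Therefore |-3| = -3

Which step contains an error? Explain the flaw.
Step 3: Since |x| = x for all x: |-3| = -3

Step 3 incorrectly states that |x| = x for all x. The correct definition is |x| = x when x >= 0, and |x| = -x when x < 0. Since -3 < 0, we have |-3| = -(-3) = 3, not -3.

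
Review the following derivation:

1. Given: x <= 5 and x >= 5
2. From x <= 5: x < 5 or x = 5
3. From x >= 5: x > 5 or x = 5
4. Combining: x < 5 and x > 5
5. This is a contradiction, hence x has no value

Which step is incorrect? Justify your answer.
Step 4: Combining: x < 5 and x > 5

Step 4 incorrectly combines the conditions. From x <= 5 and x >= 5, the intersection is x = 5. The error treats the 'or' cases as 'and' requirements. The correct conclusion is that x = 5 is the unique solution, not that no solution exists.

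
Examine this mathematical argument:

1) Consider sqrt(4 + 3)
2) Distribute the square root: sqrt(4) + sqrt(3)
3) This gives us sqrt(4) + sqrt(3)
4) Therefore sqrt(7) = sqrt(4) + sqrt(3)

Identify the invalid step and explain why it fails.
Step 2: Distribute the square root: sqrt(4) + sqrt(3)

Step 2 incorrectly 'distributes' the square root over addition. The square root function does not distribute: sqrt(a + b) ≠ sqrt(a) + sqrt(b). In fact, sqrt(4 + 3) = sqrt(7) ≈ 2.6458, while sqrt(4) + sqrt(3) ≈ 3.7321.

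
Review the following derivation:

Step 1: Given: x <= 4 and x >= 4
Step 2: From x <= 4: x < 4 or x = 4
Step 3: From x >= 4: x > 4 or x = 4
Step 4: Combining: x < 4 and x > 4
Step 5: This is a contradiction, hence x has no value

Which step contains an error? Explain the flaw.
Step 4: Combining: x < 4 and x > 4

Step 4 incorrectly combines the conditions. From x <= 4 and x >= 4, the intersection is x = 4. The error treats the 'or' cases as 'and' requirements. The correct conclusion is that x = 4 is the unique solution, not that no solution exists.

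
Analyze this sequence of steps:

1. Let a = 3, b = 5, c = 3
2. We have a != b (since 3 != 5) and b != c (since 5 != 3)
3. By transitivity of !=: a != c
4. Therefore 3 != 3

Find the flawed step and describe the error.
Step 3: By transitivity of !=: a != c

Step 3 incorrectly applies transitivity to the '!=' relation. Transitivity states: if a R b and b R c, then a R c. However, '!=' is not transitive. Counterexample: 3 != 5 and 5 != 3, but 3 = 3 (both equal 3). Transitivity holds for relations like <, <=, =, but not for !=.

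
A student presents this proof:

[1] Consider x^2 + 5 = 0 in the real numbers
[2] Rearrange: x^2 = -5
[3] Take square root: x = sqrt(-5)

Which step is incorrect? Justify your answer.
Step 3: Take square root: x = sqrt(-5)

Step 3 takes the square root of -5, which is negative. In the real number system, the square root of a negative number is undefined. The equation x^2 + 5 = 0 has no real solutions. Square roots of negative numbers only exist in the complex numbers.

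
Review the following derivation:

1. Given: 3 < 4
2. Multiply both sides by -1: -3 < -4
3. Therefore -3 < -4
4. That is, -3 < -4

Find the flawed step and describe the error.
Step 2: Multiply both sides by -1: -3 < -4

Step 2 multiplies both sides by -1 but fails to reverse the inequality sign. When multiplying (or dividing) an inequality by a negative number, the direction must be reversed. Since 3 < 4, we should get -3 > -4, i.e., -3 > -4.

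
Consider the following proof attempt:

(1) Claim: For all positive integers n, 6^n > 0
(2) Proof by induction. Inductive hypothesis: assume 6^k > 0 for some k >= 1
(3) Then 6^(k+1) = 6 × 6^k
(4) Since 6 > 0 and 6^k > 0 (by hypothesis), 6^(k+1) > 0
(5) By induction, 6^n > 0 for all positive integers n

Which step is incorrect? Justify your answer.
Step 5: By induction, 6^n > 0 for all positive integers n

Step 5 concludes the proof by induction, but no base case was ever established. A valid induction proof requires: (1) a base case proving 6^1 > 0, and (2) an inductive step showing IF 6^k > 0 THEN 6^(k+1) > 0. Steps 2-4 correctly establish the inductive step, but without the base case the conclusion in step 5 does not follow.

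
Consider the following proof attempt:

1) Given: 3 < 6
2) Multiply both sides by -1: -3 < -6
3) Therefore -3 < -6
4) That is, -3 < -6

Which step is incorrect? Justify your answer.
Step 2: Multiply both sides by -1: -3 < -6

Step 2 multiplies both sides by -1 but fails to reverse the inequality sign. When multiplying (or dividing) an inequality by a negative number, the direction must be reversed. Since 3 < 6, we should get -3 > -6, i.e., -3 > -6.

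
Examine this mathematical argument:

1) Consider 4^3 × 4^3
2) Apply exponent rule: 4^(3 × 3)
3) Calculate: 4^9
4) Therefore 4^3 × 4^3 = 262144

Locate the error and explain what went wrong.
Step 2: Apply exponent rule: 4^(3 × 3)

Step 2 incorrectly states that a^b × a^c = a^(b×c). The correct rule is a^b × a^c = a^(b+c). The actual value is 4^3 × 4^3 = 4^6 = 4096, not 4^9 = 262144.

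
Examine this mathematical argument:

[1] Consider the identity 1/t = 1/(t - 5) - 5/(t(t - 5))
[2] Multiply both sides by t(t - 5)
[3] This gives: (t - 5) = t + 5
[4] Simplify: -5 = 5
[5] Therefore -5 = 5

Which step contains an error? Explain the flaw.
Step 3: This gives: (t - 5) = t + 5

Step 3 makes a sign error when clearing denominators. Multiplying -5/(t(t - 5)) by t(t - 5) gives -5, not +5. The correct result is (t - 5) = t - 5, which is trivially true, not (t - 5) = t + 5. (Step 1 is a valid identity: 1/(t - 5) - 5/(t(t - 5)) = (t - 5)/(t(t - 5)) = 1/t.)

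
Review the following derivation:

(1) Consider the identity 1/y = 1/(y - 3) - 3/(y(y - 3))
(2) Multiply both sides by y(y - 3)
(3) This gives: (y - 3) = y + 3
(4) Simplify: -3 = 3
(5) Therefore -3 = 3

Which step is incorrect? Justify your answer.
Step 3: This gives: (y - 3) = y + 3

Step 3 makes a sign error when clearing denominators. Multiplying -3/(y(y - 3)) by y(y - 3) gives -3, not +3. The correct result is (y - 3) = y - 3, which is trivially true, not (y - 3) = y + 3. (Step 1 is a valid identity: 1/(y - 3) - 3/(y(y - 3)) = (y - 3)/(y(y - 3)) = 1/y.)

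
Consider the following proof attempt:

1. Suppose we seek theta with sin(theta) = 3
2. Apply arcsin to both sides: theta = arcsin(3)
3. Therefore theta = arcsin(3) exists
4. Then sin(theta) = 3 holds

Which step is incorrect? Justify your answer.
Step 2: Apply arcsin to both sides: theta = arcsin(3)

Step 2 applies arcsin to 3. However, arcsin(x) is only defined for x in [-1, 1] because sin(theta) can only produce values in that range. Since |3| > 1, arcsin(3) is undefined. There is no angle whose sine equals 3.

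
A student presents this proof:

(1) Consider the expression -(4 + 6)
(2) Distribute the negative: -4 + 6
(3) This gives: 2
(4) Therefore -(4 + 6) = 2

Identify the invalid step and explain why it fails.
Step 2: Distribute the negative: -4 + 6

Step 2 incorrectly distributes the negative sign. The correct distribution is -(4 + 6) = -4 - 6 = -10. The negative must be applied to both terms, not just the first. The error treats -(4 + 6) as -4 + 6, which equals 2 instead of -10.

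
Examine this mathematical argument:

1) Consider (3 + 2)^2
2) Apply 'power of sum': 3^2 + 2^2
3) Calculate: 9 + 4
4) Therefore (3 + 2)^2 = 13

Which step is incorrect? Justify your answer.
Step 2: Apply 'power of sum': 3^2 + 2^2

Step 2 incorrectly applies a non-existent rule '(a+b)^n = a^n + b^n'. This is false in general. The correct expansion uses the binomial theorem. The actual value is (3 + 2)^2 = 5^2 = 25, not 13.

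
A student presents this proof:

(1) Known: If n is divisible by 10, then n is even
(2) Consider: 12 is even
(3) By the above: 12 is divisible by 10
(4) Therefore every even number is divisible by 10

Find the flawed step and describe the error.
Step 3: By the above: 12 is divisible by 10

Step 3 commits the fallacy of affirming the consequent. The known fact 'divisible by 10 → even' does NOT imply 'even → divisible by 10'. That would be the converse, which is false. For example, 12 is even but 12 ÷ 10 = 1.20, which is not an integer.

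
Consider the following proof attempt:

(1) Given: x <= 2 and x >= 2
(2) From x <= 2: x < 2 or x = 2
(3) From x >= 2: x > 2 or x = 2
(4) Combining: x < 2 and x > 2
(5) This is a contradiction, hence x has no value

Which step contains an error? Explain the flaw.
Step 4: Combining: x < 2 and x > 2

Step 4 incorrectly combines the conditions. From x <= 2 and x >= 2, the intersection is x = 2. The error treats the 'or' cases as 'and' requirements. The correct conclusion is that x = 2 is the unique solution, not that no solution exists.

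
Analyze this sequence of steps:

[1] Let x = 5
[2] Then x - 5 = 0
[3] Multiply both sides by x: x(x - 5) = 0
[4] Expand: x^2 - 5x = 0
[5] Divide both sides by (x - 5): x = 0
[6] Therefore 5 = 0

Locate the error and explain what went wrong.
Step 5: Divide both sides by (x - 5): x = 0

Step 5 divides both sides by (x - 5). However, since x = 5, we have (x - 5) = 0. Division by zero is undefined, making this step invalid.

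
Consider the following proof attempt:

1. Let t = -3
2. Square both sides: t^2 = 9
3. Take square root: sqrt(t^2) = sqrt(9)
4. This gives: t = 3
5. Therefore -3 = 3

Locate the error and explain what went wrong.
Step 4: This gives: t = 3

Step 4 incorrectly states that sqrt(t^2) = t. The correct identity is sqrt(t^2) = |t|. Since t = -3 < 0, we have sqrt(t^2) = |-3| = 3, not t = -3.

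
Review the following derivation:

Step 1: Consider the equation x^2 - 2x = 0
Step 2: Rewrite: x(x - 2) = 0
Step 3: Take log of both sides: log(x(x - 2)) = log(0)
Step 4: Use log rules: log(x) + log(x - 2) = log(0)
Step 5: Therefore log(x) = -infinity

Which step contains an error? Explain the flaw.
Step 3: Take log of both sides: log(x(x - 2)) = log(0)

Step 3 takes the logarithm of both sides, resulting in log(0) on the right side. The logarithm is only defined for positive numbers; log(0) is undefined (approaches negative infinity). This operation is invalid.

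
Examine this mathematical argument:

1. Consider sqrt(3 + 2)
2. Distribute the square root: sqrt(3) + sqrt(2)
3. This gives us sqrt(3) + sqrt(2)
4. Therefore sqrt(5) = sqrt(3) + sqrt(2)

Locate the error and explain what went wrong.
Step 2: Distribute the square root: sqrt(3) + sqrt(2)

Step 2 incorrectly 'distributes' the square root over addition. The square root function does not distribute: sqrt(a + b) ≠ sqrt(a) + sqrt(b). In fact, sqrt(3 + 2) = sqrt(5) ≈ 2.2361, while sqrt(3) + sqrt(2) ≈ 3.1463.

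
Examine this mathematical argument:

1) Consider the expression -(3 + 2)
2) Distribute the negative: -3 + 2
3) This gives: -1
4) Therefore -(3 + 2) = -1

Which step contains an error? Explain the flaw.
Step 2: Distribute the negative: -3 + 2

Step 2 incorrectly distributes the negative sign. The correct distribution is -(3 + 2) = -3 - 2 = -5. The negative must be applied to both terms, not just the first. The error treats -(3 + 2) as -3 + 2, which equals -1 instead of -5.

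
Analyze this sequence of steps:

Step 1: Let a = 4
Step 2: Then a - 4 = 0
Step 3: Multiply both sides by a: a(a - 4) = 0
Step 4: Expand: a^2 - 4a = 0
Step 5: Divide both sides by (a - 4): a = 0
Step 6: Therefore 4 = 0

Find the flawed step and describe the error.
Step 5: Divide both sides by (a - 4): a = 0

Step 5 divides both sides by (a - 4). However, since a = 4, we have (a - 4) = 0. Division by zero is undefined, making this step invalid.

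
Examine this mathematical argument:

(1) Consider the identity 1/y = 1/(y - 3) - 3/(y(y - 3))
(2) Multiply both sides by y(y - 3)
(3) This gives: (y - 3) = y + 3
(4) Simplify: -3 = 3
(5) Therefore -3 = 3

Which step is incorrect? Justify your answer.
Step 3: This gives: (y - 3) = y + 3

Step 3 makes a sign error when clearing denominators. Multiplying -3/(y(y - 3)) by y(y - 3) gives -3, not +3. The correct result is (y - 3) = y - 3, which is trivially true, not (y - 3) = y + 3. (Step 1 is a valid identity: 1/(y - 3) - 3/(y(y - 3)) = (y - 3)/(y(y - 3)) = 1/y.)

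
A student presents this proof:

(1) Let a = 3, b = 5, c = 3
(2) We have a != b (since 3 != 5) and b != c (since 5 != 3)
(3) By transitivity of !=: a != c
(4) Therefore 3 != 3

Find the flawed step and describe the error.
Step 3: By transitivity of !=: a != c

Step 3 incorrectly applies transitivity to the '!=' relation. Transitivity states: if a R b and b R c, then a R c. However, '!=' is not transitive. Counterexample: 3 != 5 and 5 != 3, but 3 = 3 (both equal 3). Transitivity holds for relations like <, <=, =, but not for !=.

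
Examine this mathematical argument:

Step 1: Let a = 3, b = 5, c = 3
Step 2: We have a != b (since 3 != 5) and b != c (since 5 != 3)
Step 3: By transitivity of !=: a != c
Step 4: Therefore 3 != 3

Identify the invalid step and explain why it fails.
Step 3: By transitivity of !=: a != c

Step 3 incorrectly applies transitivity to the '!=' relation. Transitivity states: if a R b and b R c, then a R c. However, '!=' is not transitive. Counterexample: 3 != 5 and 5 != 3, but 3 = 3 (both equal 3). Transitivity holds for relations like <, <=, =, but not for !=.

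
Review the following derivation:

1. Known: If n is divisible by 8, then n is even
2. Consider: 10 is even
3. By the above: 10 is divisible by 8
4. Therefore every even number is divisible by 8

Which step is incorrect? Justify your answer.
Step 3: By the above: 10 is divisible by 8

Step 3 commits the fallacy of affirming the consequent. The known fact 'divisible by 8 → even' does NOT imply 'even → divisible by 8'. That would be the converse, which is false. For example, 10 is even but 10 ÷ 8 = 1.25, which is not an integer.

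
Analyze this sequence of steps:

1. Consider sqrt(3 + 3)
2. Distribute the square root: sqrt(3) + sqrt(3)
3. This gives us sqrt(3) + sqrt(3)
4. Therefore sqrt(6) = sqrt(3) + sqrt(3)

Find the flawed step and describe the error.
Step 2: Distribute the square root: sqrt(3) + sqrt(3)

Step 2 incorrectly 'distributes' the square root over addition. The square root function does not distribute: sqrt(a + b) ≠ sqrt(a) + sqrt(b). In fact, sqrt(3 + 3) = sqrt(6) ≈ 2.4495, while sqrt(3) + sqrt(3) ≈ 3.4641.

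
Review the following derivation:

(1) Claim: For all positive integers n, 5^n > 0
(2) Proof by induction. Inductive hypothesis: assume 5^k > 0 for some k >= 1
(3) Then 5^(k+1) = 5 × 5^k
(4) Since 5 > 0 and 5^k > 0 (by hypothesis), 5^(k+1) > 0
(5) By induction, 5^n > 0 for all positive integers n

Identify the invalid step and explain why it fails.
Step 5: By induction, 5^n > 0 for all positive integers n

Step 5 concludes the proof by induction, but no base case was ever established. A valid induction proof requires: (1) a base case proving 5^1 > 0, and (2) an inductive step showing IF 5^k > 0 THEN 5^(k+1) > 0. Steps 2-4 correctly establish the inductive step, but without the base case the conclusion in step 5 does not follow.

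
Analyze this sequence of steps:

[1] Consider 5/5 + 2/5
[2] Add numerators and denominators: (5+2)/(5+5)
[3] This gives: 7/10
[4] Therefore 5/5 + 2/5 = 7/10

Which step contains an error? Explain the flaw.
Step 2: Add numerators and denominators: (5+2)/(5+5)

Step 2 incorrectly adds fractions by separately adding numerators and denominators. This is wrong. The correct method requires a common denominator: 5/5 + 2/5 = (5×5 + 2×5)/(5×5) = 35/25 = 7/5. The method used gives 7/10, which is different.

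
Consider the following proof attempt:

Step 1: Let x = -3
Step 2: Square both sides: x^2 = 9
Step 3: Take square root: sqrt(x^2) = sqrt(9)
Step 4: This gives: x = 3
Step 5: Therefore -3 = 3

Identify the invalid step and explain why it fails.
Step 4: This gives: x = 3

Step 4 incorrectly states that sqrt(x^2) = x. The correct identity is sqrt(x^2) = |x|. Since x = -3 < 0, we have sqrt(x^2) = |-3| = 3, not x = -3.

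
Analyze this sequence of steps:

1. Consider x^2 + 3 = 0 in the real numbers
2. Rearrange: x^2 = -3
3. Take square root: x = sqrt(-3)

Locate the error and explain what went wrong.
Step 3: Take square root: x = sqrt(-3)

Step 3 takes the square root of -3, which is negative. In the real number system, the square root of a negative number is undefined. The equation x^2 + 3 = 0 has no real solutions. Square roots of negative numbers only exist in the complex numbers.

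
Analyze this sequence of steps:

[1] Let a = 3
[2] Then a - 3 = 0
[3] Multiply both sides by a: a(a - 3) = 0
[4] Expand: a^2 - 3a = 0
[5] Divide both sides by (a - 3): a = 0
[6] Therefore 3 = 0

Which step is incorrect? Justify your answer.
Step 5: Divide both sides by (a - 3): a = 0

Step 5 divides both sides by (a - 3). However, since a = 3, we have (a - 3) = 0. Division by zero is undefined, making this step invalid.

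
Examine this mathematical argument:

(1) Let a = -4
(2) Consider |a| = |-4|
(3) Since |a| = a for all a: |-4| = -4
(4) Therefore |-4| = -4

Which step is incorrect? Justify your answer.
Step 3: Since |a| = a for all a: |-4| = -4

Step 3 incorrectly states that |a| = a for all a. The correct definition is |a| = a when a >= 0, and |a| = -a when a < 0. Since -4 < 0, we have |-4| = -(-4) = 4, not -4.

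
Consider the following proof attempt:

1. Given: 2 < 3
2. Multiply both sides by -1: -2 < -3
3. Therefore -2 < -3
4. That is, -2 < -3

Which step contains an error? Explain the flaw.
Step 2: Multiply both sides by -1: -2 < -3

Step 2 multiplies both sides by -1 but fails to reverse the inequality sign. When multiplying (or dividing) an inequality by a negative number, the direction must be reversed. Since 2 < 3, we should get -2 > -3, i.e., -2 > -3.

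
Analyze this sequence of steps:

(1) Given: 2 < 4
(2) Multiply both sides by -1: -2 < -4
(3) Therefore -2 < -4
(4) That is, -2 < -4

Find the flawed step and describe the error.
Step 2: Multiply both sides by -1: -2 < -4

Step 2 multiplies both sides by -1 but fails to reverse the inequality sign. When multiplying (or dividing) an inequality by a negative number, the direction must be reversed. Since 2 < 4, we should get -2 > -4, i.e., -2 > -4.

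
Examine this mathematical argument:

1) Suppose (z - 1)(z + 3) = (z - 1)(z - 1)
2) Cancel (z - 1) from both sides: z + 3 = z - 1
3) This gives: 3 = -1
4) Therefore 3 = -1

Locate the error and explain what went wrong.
Step 2: Cancel (z - 1) from both sides: z + 3 = z - 1

Step 2 cancels (z - 1) from both sides. This is only valid if (z - 1) ≠ 0, i.e., z ≠ 1. When z = 1, both sides equal zero regardless of the other factors. The correct approach requires considering z = 1 as a separate case.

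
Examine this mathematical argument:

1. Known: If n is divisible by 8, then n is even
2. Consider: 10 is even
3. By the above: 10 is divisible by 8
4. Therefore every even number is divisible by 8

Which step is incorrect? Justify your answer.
Step 3: By the above: 10 is divisible by 8

Step 3 commits the fallacy of affirming the consequent. The known fact 'divisible by 8 → even' does NOT imply 'even → divisible by 8'. That would be the converse, which is false. For example, 10 is even but 10 ÷ 8 = 1.25, which is not an integer.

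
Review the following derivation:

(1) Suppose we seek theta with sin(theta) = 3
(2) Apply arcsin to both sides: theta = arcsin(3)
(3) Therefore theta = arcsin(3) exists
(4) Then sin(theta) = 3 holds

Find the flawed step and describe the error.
Step 2: Apply arcsin to both sides: theta = arcsin(3)

Step 2 applies arcsin to 3. However, arcsin(x) is only defined for x in [-1, 1] because sin(theta) can only produce values in that range. Since |3| > 1, arcsin(3) is undefined. There is no angle whose sine equals 3.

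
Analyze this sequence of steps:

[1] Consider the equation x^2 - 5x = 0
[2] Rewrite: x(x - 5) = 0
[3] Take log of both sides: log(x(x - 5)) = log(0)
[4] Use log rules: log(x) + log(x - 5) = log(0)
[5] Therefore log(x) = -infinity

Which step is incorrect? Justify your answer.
Step 3: Take log of both sides: log(x(x - 5)) = log(0)

Step 3 takes the logarithm of both sides, resulting in log(0) on the right side. The logarithm is only defined for positive numbers; log(0) is undefined (approaches negative infinity). This operation is invalid.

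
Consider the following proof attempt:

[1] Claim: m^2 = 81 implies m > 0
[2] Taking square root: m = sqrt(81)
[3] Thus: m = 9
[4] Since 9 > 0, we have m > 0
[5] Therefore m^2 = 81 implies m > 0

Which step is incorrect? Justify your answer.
Step 2: Taking square root: m = sqrt(81)

Step 2 takes the square root and assumes the positive root only. The equation m^2 = 81 actually has two solutions: m = 9 and m = -9. The proof silently assumes m > 0 without justification, then uses this assumption to conclude m > 0, which is circular. The counterexample m = -9 shows the claim is false.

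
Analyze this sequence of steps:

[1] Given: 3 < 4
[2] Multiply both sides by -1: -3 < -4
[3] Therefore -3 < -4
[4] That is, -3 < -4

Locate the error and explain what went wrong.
Step 2: Multiply both sides by -1: -3 < -4

Step 2 multiplies both sides by -1 but fails to reverse the inequality sign. When multiplying (or dividing) an inequality by a negative number, the direction must be reversed. Since 3 < 4, we should get -3 > -4, i.e., -3 > -4.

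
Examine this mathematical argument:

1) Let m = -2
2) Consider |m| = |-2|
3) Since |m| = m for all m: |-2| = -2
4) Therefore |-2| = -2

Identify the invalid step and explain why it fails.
Step 3: Since |m| = m for all m: |-2| = -2

Step 3 incorrectly states that |m| = m for all m. The correct definition is |m| = m when m >= 0, and |m| = -m when m < 0. Since -2 < 0, we have |-2| = -(-2) = 2, not -2.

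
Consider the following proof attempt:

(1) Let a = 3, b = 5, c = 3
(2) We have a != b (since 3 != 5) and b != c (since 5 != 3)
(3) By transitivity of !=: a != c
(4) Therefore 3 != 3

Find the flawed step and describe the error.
Step 3: By transitivity of !=: a != c

Step 3 incorrectly applies transitivity to the '!=' relation. Transitivity states: if a R b and b R c, then a R c. However, '!=' is not transitive. Counterexample: 3 != 5 and 5 != 3, but 3 = 3 (both equal 3). Transitivity holds for relations like <, <=, =, but not for !=.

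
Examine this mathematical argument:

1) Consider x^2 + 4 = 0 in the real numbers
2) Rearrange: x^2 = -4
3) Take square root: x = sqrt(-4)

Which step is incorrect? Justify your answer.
Step 3: Take square root: x = sqrt(-4)

Step 3 takes the square root of -4, which is negative. In the real number system, the square root of a negative number is undefined. The equation x^2 + 4 = 0 has no real solutions. Square roots of negative numbers only exist in the complex numbers.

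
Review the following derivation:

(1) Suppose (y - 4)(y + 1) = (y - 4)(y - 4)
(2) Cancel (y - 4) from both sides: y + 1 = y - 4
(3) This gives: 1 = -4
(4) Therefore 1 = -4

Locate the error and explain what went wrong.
Step 2: Cancel (y - 4) from both sides: y + 1 = y - 4

Step 2 cancels (y - 4) from both sides. This is only valid if (y - 4) ≠ 0, i.e., y ≠ 4. When y = 4, both sides equal zero regardless of the other factors. The correct approach requires considering y = 4 as a separate case.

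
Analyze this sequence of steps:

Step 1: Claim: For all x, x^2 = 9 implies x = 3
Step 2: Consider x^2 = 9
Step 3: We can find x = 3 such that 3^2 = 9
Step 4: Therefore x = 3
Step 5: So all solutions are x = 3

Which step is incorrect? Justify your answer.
Step 4: Therefore x = 3

Step 4 incorrectly concludes that x = 3 is the only solution. The proof shows that x = 3 is A solution (existence), but does not show it is the ONLY solution (uniqueness). In fact, x = -3 is also a solution since (-3)^2 = 9. Finding one solution doesn't prove there are no others.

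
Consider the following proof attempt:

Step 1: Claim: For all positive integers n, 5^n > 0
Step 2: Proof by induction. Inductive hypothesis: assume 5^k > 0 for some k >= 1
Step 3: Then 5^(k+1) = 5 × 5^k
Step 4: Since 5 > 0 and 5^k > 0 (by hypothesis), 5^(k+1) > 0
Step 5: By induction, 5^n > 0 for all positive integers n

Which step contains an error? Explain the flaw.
Step 5: By induction, 5^n > 0 for all positive integers n

Step 5 concludes the proof by induction, but no base case was ever established. A valid induction proof requires: (1) a base case proving 5^1 > 0, and (2) an inductive step showing IF 5^k > 0 THEN 5^(k+1) > 0. Steps 2-4 correctly establish the inductive step, but without the base case the conclusion in step 5 does not follow.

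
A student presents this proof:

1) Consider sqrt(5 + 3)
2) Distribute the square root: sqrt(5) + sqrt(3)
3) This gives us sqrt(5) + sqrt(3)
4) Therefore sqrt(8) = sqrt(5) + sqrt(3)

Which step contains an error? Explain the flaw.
Step 2: Distribute the square root: sqrt(5) + sqrt(3)

Step 2 incorrectly 'distributes' the square root over addition. The square root function does not distribute: sqrt(a + b) ≠ sqrt(a) + sqrt(b). In fact, sqrt(5 + 3) = sqrt(8) ≈ 2.8284, while sqrt(5) + sqrt(3) ≈ 3.9681.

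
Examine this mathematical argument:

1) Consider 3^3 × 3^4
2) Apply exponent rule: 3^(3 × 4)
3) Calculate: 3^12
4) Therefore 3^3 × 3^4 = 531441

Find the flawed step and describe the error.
Step 2: Apply exponent rule: 3^(3 × 4)

Step 2 incorrectly states that a^b × a^c = a^(b×c). The correct rule is a^b × a^c = a^(b+c). The actual value is 3^3 × 3^4 = 3^7 = 2187, not 3^12 = 531441.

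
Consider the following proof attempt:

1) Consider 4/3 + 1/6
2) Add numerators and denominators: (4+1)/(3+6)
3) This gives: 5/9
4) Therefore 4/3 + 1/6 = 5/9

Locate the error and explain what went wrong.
Step 2: Add numerators and denominators: (4+1)/(3+6)

Step 2 incorrectly adds fractions by separately adding numerators and denominators. This is wrong. The correct method requires a common denominator: 4/3 + 1/6 = (4×6 + 1×3)/(3×6) = 27/18 = 3/2. The method used gives 5/9, which is different.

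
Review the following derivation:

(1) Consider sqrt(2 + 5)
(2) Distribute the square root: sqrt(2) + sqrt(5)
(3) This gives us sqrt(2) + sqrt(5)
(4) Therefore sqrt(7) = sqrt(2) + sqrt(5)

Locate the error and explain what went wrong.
Step 2: Distribute the square root: sqrt(2) + sqrt(5)

Step 2 incorrectly 'distributes' the square root over addition. The square root function does not distribute: sqrt(a + b) ≠ sqrt(a) + sqrt(b). In fact, sqrt(2 + 5) = sqrt(7) ≈ 2.6458, while sqrt(2) + sqrt(5) ≈ 3.6503.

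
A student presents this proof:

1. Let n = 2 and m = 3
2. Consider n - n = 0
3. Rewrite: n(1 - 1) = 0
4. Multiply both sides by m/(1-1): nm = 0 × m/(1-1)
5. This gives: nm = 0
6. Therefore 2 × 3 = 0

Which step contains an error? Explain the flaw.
Step 4: Multiply both sides by m/(1-1): nm = 0 × m/(1-1)

Step 4 multiplies both sides by m/(1-1). However, 1-1 = 0, so this is multiplication by m/0, which is undefined. We cannot multiply by an undefined expression.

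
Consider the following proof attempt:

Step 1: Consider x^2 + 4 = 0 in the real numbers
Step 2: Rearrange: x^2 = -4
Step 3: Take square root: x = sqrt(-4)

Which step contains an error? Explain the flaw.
Step 3: Take square root: x = sqrt(-4)

Step 3 takes the square root of -4, which is negative. In the real number system, the square root of a negative number is undefined. The equation x^2 + 4 = 0 has no real solutions. Square roots of negative numbers only exist in the complex numbers.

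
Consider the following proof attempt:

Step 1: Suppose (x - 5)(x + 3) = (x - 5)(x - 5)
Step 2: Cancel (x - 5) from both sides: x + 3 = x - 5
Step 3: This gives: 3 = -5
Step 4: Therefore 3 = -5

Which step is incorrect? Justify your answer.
Step 2: Cancel (x - 5) from both sides: x + 3 = x - 5

Step 2 cancels (x - 5) from both sides. This is only valid if (x - 5) ≠ 0, i.e., x ≠ 5. When x = 5, both sides equal zero regardless of the other factors. The correct approach requires considering x = 5 as a separate case.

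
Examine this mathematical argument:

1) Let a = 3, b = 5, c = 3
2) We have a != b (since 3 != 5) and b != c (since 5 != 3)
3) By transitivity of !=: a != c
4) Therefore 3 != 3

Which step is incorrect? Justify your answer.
Step 3: By transitivity of !=: a != c

Step 3 incorrectly applies transitivity to the '!=' relation. Transitivity states: if a R b and b R c, then a R c. However, '!=' is not transitive. Counterexample: 3 != 5 and 5 != 3, but 3 = 3 (both equal 3). Transitivity holds for relations like <, <=, =, but not for !=.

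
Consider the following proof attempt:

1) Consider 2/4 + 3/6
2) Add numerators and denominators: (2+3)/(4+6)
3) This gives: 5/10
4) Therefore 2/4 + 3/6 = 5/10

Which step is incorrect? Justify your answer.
Step 2: Add numerators and denominators: (2+3)/(4+6)

Step 2 incorrectly adds fractions by separately adding numerators and denominators. This is wrong. The correct method requires a common denominator: 2/4 + 3/6 = (2×6 + 3×4)/(4×6) = 24/24 = 1. The method used gives 5/10, which is different.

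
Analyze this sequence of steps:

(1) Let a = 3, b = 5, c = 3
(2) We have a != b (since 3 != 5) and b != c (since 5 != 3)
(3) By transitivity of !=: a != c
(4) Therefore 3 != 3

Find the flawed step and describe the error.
Step 3: By transitivity of !=: a != c

Step 3 incorrectly applies transitivity to the '!=' relation. Transitivity states: if a R b and b R c, then a R c. However, '!=' is not transitive. Counterexample: 3 != 5 and 5 != 3, but 3 = 3 (both equal 3). Transitivity holds for relations like <, <=, =, but not for !=.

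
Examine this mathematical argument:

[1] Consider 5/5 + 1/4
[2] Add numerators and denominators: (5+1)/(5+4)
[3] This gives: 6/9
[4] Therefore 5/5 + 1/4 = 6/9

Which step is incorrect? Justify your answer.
Step 2: Add numerators and denominators: (5+1)/(5+4)

Step 2 incorrectly adds fractions by separately adding numerators and denominators. This is wrong. The correct method requires a common denominator: 5/5 + 1/4 = (5×4 + 1×5)/(5×4) = 25/20 = 5/4. The method used gives 6/9, which is different.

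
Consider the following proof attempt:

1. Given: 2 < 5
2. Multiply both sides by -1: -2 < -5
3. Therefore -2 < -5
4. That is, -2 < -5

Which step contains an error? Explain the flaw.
Step 2: Multiply both sides by -1: -2 < -5

Step 2 multiplies both sides by -1 but fails to reverse the inequality sign. When multiplying (or dividing) an inequality by a negative number, the direction must be reversed. Since 2 < 5, we should get -2 > -5, i.e., -2 > -5.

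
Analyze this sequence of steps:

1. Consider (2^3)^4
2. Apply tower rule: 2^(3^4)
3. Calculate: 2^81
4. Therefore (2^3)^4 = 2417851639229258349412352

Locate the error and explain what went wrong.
Step 2: Apply tower rule: 2^(3^4)

Step 2 incorrectly states that (a^b)^c = a^(b^c). The correct rule is (a^b)^c = a^(b×c). The actual value is (2^3)^4 = 2^12 = 4096, not 2^81 = 2417851639229258349412352.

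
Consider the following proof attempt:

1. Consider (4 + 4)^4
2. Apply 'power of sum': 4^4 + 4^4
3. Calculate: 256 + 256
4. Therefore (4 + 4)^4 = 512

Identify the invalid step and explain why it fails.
Step 2: Apply 'power of sum': 4^4 + 4^4

Step 2 incorrectly applies a non-existent rule '(a+b)^n = a^n + b^n'. This is false in general. The correct expansion uses the binomial theorem. The actual value is (4 + 4)^4 = 8^4 = 4096, not 512.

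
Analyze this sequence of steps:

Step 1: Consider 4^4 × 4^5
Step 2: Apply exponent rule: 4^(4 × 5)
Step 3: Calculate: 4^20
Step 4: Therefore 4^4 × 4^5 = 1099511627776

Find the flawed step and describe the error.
Step 2: Apply exponent rule: 4^(4 × 5)

Step 2 incorrectly states that a^b × a^c = a^(b×c). The correct rule is a^b × a^c = a^(b+c). The actual value is 4^4 × 4^5 = 4^9 = 262144, not 4^20 = 1099511627776.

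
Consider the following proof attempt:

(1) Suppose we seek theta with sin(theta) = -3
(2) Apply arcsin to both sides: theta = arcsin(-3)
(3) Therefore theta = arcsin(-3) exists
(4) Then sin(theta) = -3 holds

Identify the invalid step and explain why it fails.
Step 2: Apply arcsin to both sides: theta = arcsin(-3)

Step 2 applies arcsin to -3. However, arcsin(x) is only defined for x in [-1, 1] because sin(theta) can only produce values in that range. Since |-3| > 1, arcsin(-3) is undefined. There is no angle whose sine equals -3.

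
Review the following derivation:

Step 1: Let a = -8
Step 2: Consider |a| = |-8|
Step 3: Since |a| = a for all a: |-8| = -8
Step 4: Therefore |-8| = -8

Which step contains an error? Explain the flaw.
Step 3: Since |a| = a for all a: |-8| = -8

Step 3 incorrectly states that |a| = a for all a. The correct definition is |a| = a when a >= 0, and |a| = -a when a < 0. Since -8 < 0, we have |-8| = -(-8) = 8, not -8.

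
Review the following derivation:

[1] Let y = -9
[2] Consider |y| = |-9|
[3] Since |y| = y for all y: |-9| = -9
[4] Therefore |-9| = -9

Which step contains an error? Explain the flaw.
Step 3: Since |y| = y for all y: |-9| = -9

Step 3 incorrectly states that |y| = y for all y. The correct definition is |y| = y when y >= 0, and |y| = -y when y < 0. Since -9 < 0, we have |-9| = -(-9) = 9, not -9.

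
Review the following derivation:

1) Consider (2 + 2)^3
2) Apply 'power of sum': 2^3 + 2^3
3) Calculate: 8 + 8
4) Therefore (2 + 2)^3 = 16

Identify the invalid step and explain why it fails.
Step 2: Apply 'power of sum': 2^3 + 2^3

Step 2 incorrectly applies a non-existent rule '(a+b)^n = a^n + b^n'. This is false in general. The correct expansion uses the binomial theorem. The actual value is (2 + 2)^3 = 4^3 = 64, not 16.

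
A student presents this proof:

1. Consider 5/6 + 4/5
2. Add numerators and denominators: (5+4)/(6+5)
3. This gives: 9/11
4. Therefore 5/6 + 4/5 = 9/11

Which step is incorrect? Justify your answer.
Step 2: Add numerators and denominators: (5+4)/(6+5)

Step 2 incorrectly adds fractions by separately adding numerators and denominators. This is wrong. The correct method requires a common denominator: 5/6 + 4/5 = (5×5 + 4×6)/(6×5) = 49/30 = 49/30. The method used gives 9/11, which is different.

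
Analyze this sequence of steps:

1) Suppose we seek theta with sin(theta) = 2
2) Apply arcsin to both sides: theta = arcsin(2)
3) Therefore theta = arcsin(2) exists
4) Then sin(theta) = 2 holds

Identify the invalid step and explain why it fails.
Step 2: Apply arcsin to both sides: theta = arcsin(2)

Step 2 applies arcsin to 2. However, arcsin(x) is only defined for x in [-1, 1] because sin(theta) can only produce values in that range. Since |2| > 1, arcsin(2) is undefined. There is no angle whose sine equals 2.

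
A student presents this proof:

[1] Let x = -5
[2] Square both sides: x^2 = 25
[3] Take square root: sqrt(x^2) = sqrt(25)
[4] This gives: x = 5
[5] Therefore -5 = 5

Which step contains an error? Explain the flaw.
Step 4: This gives: x = 5

Step 4 incorrectly states that sqrt(x^2) = x. The correct identity is sqrt(x^2) = |x|. Since x = -5 < 0, we have sqrt(x^2) = |-5| = 5, not x = -5.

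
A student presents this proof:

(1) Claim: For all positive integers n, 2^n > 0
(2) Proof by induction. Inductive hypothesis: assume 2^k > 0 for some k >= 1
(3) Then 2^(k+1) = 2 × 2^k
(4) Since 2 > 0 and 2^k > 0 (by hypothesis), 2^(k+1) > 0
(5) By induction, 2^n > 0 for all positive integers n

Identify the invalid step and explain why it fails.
Step 5: By induction, 2^n > 0 for all positive integers n

Step 5 concludes the proof by induction, but no base case was ever established. A valid induction proof requires: (1) a base case proving 2^1 > 0, and (2) an inductive step showing IF 2^k > 0 THEN 2^(k+1) > 0. Steps 2-4 correctly establish the inductive step, but without the base case the conclusion in step 5 does not follow.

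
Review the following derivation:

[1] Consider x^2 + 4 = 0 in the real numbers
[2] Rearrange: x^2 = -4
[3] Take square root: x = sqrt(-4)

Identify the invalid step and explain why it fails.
Step 3: Take square root: x = sqrt(-4)

Step 3 takes the square root of -4, which is negative. In the real number system, the square root of a negative number is undefined. The equation x^2 + 4 = 0 has no real solutions. Square roots of negative numbers only exist in the complex numbers.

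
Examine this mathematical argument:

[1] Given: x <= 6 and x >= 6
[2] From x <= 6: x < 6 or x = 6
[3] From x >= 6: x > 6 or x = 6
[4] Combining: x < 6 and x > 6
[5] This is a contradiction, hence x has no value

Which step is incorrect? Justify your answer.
Step 4: Combining: x < 6 and x > 6

Step 4 incorrectly combines the conditions. From x <= 6 and x >= 6, the intersection is x = 6. The error treats the 'or' cases as 'and' requirements. The correct conclusion is that x = 6 is the unique solution, not that no solution exists.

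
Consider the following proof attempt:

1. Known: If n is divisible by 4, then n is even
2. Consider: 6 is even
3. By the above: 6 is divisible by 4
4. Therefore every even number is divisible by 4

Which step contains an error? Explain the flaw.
Step 3: By the above: 6 is divisible by 4

Step 3 commits the fallacy of affirming the consequent. The known fact 'divisible by 4 → even' does NOT imply 'even → divisible by 4'. That would be the converse, which is false. For example, 6 is even but 6 ÷ 4 = 1.50, which is not an integer.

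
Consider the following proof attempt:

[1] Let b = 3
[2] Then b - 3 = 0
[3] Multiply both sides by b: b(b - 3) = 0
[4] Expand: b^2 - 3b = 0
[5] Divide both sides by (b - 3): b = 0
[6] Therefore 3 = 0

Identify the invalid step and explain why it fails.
Step 5: Divide both sides by (b - 3): b = 0

Step 5 divides both sides by (b - 3). However, since b = 3, we have (b - 3) = 0. Division by zero is undefined, making this step invalid.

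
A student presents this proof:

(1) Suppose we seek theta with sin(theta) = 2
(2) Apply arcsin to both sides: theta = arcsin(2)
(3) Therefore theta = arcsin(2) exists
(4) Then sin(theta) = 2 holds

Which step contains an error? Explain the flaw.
Step 2: Apply arcsin to both sides: theta = arcsin(2)

Step 2 applies arcsin to 2. However, arcsin(x) is only defined for x in [-1, 1] because sin(theta) can only produce values in that range. Since |2| > 1, arcsin(2) is undefined. There is no angle whose sine equals 2.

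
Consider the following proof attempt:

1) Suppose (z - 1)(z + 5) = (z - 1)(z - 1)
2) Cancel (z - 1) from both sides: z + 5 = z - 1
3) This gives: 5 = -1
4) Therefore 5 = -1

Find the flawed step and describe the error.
Step 2: Cancel (z - 1) from both sides: z + 5 = z - 1

Step 2 cancels (z - 1) from both sides. This is only valid if (z - 1) ≠ 0, i.e., z ≠ 1. When z = 1, both sides equal zero regardless of the other factors. The correct approach requires considering z = 1 as a separate case.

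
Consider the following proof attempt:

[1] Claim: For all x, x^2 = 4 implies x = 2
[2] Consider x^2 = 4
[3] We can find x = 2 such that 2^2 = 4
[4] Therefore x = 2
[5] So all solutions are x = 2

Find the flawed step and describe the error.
Step 4: Therefore x = 2

Step 4 incorrectly concludes that x = 2 is the only solution. The proof shows that x = 2 is A solution (existence), but does not show it is the ONLY solution (uniqueness). In fact, x = -2 is also a solution since (-2)^2 = 4. Finding one solution doesn't prove there are no others.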